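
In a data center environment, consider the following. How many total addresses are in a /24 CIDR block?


Given: CIDR prefix /24
Host bits = 32 - 24 = 8
Total addresses = 2^8 = 256

256


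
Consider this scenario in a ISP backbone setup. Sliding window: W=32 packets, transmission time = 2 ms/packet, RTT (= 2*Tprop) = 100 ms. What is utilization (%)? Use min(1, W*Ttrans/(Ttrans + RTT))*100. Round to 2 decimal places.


Given: W = 32, Ttrans = 2 ms, RTT = 100 ms (= 2 * Tprop, Tprop = 50 ms)
Cycle time = Ttrans + RTT = 2 + 100 = 102 ms (first packet sent until its ACK returns)
W * Ttrans = 32 * 2 = 64 ms of sending per cycle
W * Ttrans / (Ttrans + RTT) = 64 / 102 = 0.627451
U = min(1, 0.627451) = 0.627451
U% = 62.75%

62.75


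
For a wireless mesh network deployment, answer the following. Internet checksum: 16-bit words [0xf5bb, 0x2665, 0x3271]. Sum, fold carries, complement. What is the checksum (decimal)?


Given words: [0xf5bb, 0x2665, 0x3271]
Step 1: Sum all words
Raw sum = 62907 + 9829 + 12913 = 85649
Step 2: Fold carry: (20113 + 1) = 20114
One's complement = ~20114 & 0xFFFF = 45421

45421


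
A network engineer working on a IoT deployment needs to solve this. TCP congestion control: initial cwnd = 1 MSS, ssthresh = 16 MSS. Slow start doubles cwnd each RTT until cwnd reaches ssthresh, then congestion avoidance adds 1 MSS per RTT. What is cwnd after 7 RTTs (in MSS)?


RTT 0: cwnd = 1 MSS (initial)
RTT 1: cwnd = 2 MSS (slow start, doubled)
RTT 2: cwnd = 4 MSS (slow start, doubled)
RTT 3: cwnd = 8 MSS (slow start, doubled)
RTT 4: cwnd = 16 MSS (slow start, doubled)
RTT 5: cwnd = 17 MSS (congestion avoidance, +1)
RTT 6: cwnd = 18 MSS (congestion avoidance, +1)
RTT 7: cwnd = 19 MSS (congestion avoidance, +1)

19


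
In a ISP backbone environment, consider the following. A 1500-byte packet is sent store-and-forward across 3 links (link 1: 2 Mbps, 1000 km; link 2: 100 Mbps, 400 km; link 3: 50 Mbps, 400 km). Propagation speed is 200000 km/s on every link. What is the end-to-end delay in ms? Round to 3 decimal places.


Packet = 1500 bytes = 12000 bits. Store-and-forward: sum (t_trans + t_prop) per link.
Link 1: t_trans = 12000/(2*10^6) s = 6.0000 ms; t_prop = 1000/200000 s = 5.0000 ms; subtotal = 11.0000 ms
Link 2: t_trans = 12000/(100*10^6) s = 0.1200 ms; t_prop = 400/200000 s = 2.0000 ms; subtotal = 2.1200 ms
Link 3: t_trans = 12000/(50*10^6) s = 0.2400 ms; t_prop = 400/200000 s = 2.0000 ms; subtotal = 2.2400 ms
End-to-end = 11.0000 + 2.1200 + 2.2400 = 15.3600 ms -> 15.360 ms (3 dp)

15.360


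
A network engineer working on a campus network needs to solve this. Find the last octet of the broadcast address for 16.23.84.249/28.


Given: IP = 16.23.84.249, prefix = /28
Host bits = 32 - 28 = 4
Network last octet = 249 AND mask = 240
Host part size = 2^4 - 1 = 15
Broadcast last octet = 240 OR 15 = 255

255


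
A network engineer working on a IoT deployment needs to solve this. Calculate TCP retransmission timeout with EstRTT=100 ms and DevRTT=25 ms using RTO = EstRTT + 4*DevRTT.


Given: EstRTT = 100 ms, DevRTT = 25 ms
Timeout = EstRTT + 4 * DevRTT
4 * DevRTT = 4 * 25 = 100
Timeout = 100 + 100 = 200 ms

200


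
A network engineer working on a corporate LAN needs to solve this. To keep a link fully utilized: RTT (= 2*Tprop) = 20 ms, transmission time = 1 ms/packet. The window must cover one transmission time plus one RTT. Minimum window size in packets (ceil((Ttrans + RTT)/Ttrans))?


Given: Ttrans = 1 ms, RTT = 20 ms (= 2 * Tprop, Tprop = 10 ms)
Time until first ACK returns = Ttrans + RTT = 1 + 20 = 21 ms
Need W * Ttrans >= Ttrans + RTT  ->  W >= (Ttrans + RTT) / Ttrans
(Ttrans + RTT) / Ttrans = 21 / 1 = 21
W_min = ceil(21) = 21

21


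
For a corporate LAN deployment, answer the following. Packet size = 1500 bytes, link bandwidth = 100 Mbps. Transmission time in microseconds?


Given: packet = 1500 bytes, bandwidth = 100 Mbps
Packet in bits = 1500 * 8 = 12000 bits
Bandwidth = 100 * 10^6 = 100000000 bps
Time = 12000 / 100000000 seconds
Time in us = 12000 * 10^6 / 100000000 = 120

120


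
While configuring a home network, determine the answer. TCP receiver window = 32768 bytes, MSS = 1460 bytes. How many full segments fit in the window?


Given: RWND = 32768 bytes, MSS = 1460 bytes
Full segments = floor(RWND / MSS)
Full segments = floor(32768 / 1460)
Full segments = floor(22.4438) = 22

22


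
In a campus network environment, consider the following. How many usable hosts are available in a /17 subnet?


Given: subnet mask /17
Host bits = 32 - 17 = 15
Total addresses = 2^15 = 32768
Usable hosts = 32768 - 2 (network + broadcast) = 32766

32766


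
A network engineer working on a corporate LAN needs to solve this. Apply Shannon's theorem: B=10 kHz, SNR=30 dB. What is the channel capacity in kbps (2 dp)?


Given: B = 10 kHz, SNR = 30 dB
SNR linear = 10^(30/10) = 1000
1 + SNR = 1001
log2(1001) = 9.9672262588
C = 10 * 1000 * 9.9672262588 = 99672.2626 bps
C = 99.672263 kbps -> 99.67 kbps (2 dp)

99.67


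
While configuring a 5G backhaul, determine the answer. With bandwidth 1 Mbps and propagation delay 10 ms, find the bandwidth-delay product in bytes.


Given: bandwidth = 1 Mbps, delay = 10 ms
BDP in bits = 1 * 10^6 * 10 / 1000
BDP in bits = 10000
BDP in bytes = 10000 / 8 = 1250

1250


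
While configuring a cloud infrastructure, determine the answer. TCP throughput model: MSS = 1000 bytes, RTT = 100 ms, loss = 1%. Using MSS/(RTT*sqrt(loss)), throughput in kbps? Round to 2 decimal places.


Given: MSS = 1000 bytes, RTT = 100 ms, loss = 1%
RTT in seconds = 100 / 1000 = 0.1
Loss rate = 1% = 0.01
sqrt(loss) = sqrt(0.01) = 0.1
Throughput (bytes/s) = 1000 / (0.1 * 0.1) = 100000.0000
Throughput (kbps) = 100000.0000 * 8 / 1000 = 800.000000 -> 800.00 kbps (2 dp)

800.00


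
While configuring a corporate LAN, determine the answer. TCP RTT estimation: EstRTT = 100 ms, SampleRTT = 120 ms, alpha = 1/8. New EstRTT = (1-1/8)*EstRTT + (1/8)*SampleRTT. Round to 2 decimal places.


Given: EstRTT = 100 ms, SampleRTT = 120 ms, alpha = 1/8
New EstRTT = (1 - alpha) * EstRTT + alpha * SampleRTT
(7/8) * 100 = 87.5
(1/8) * 120 = 15
New EstRTT = 87.5 + 15 = 102.5 ms -> 102.50 ms (2 dp)

102.50


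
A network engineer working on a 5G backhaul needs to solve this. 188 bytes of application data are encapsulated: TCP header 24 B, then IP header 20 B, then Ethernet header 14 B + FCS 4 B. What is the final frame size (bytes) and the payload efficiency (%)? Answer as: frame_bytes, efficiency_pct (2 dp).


TCP segment = 188 + 24 = 212 B
IP packet = 212 + 20 = 232 B
Ethernet frame = 232 + 14 + 4 = 250 B
Efficiency = app / frame = 188 / 250 = 0.752000 = 75.2000% -> 75.20% (2 dp)

250, 75.20


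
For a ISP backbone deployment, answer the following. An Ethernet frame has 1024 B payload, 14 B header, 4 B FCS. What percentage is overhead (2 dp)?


Given: payload = 1024 B, header = 14 B, trailer = 4 B
Overhead bytes = header + trailer = 14 + 4 = 18
Total frame = payload + overhead = 1024 + 18 = 1042
Overhead % = 18 / 1042 * 100 = 1.7274% -> 1.73% (2 dp)

1.73


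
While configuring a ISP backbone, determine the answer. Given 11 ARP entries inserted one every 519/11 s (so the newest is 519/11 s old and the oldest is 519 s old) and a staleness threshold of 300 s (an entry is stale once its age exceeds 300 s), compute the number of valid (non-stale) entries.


Ages are k * 519/11 s for k = 1..11 (spacing = 47.1818 s).
Entry k is valid iff k * 519/11 <= 300 iff k <= 11 * 300 / 519 = 6.3584
n_valid = floor(6.3584) = 6
(n_stale = 11 - 6 = 5)

6


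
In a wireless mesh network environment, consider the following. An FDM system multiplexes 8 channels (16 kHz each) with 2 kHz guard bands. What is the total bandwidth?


Given: 8 channels, 16 kHz each, guard = 2 kHz
Channel bandwidth = 8 * 16 = 128 kHz
Guard bands = 7 gaps * 2 kHz = 14 kHz
Total = 128 + 14 = 142 kHz

142


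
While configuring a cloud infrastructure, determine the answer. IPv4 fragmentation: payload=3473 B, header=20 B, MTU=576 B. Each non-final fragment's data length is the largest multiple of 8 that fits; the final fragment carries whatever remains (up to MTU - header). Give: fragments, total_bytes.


Max data per non-final fragment = floor((MTU - header)/8)*8 = floor((576 - 20)/8)*8 = floor(556/8)*8 = 552 B
Final fragment needs no 8-byte alignment: it can carry up to MTU - header = 556 B
Non-final fragments needed = ceil((payload - 556) / 552) = ceil(2917/552) = ceil(5.2844) = 6
Number of fragments = 6 + 1 = 7
Fragment sizes (data): 6 * 552 B + 161 B (last, 161 <= 556 OK)
Total bytes sent = payload + n_frags * header = 3473 + 7*20 = 3473 + 140 = 3613 B

7, 3613


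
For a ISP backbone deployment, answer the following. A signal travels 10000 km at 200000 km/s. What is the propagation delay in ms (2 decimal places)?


Given: distance = 10000 km, speed = 200000 km/s
Delay = distance / speed = 10000 / 200000 seconds
Delay in ms = 10000 * 1000 / 200000
Delay = 50.0000 ms
Rounded to 2 dp = 50.00 ms

50.00


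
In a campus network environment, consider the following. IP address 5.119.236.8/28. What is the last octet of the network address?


Given: IP = 5.119.236.8, prefix = /28
Subnet mask = 255.255.255.240
Last octet of IP: 8
Last octet of mask: 240
Network last octet = 8 AND 240 = 0

0


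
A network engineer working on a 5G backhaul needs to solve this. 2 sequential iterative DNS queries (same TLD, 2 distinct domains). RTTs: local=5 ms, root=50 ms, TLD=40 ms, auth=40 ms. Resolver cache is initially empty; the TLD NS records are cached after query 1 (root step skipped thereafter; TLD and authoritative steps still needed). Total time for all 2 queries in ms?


Lookup 1 (cold cache): local + root + TLD + auth = 5 + 50 + 40 + 40 = 135 ms
Lookups 2..2 (TLD NS cached -> skip root; new domain -> still ask TLD and auth): local + TLD + auth = 5 + 40 + 40 = 85 ms each
Remaining 1 lookups: 1 * 85 = 85 ms
Total = 135 + 85 = 220 ms

220


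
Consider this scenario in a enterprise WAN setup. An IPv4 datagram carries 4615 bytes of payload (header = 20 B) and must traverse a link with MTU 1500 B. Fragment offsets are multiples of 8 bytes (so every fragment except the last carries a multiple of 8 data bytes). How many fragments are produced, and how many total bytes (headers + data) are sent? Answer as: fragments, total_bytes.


Max data per non-final fragment = floor((MTU - header)/8)*8 = floor((1500 - 20)/8)*8 = floor(1480/8)*8 = 1480 B
Final fragment needs no 8-byte alignment: it can carry up to MTU - header = 1480 B
Non-final fragments needed = ceil((payload - 1480) / 1480) = ceil(3135/1480) = ceil(2.1182) = 3
Number of fragments = 3 + 1 = 4
Fragment sizes (data): 3 * 1480 B + 175 B (last, 175 <= 1480 OK)
Total bytes sent = payload + n_frags * header = 4615 + 4*20 = 4615 + 80 = 4695 B

4, 4695


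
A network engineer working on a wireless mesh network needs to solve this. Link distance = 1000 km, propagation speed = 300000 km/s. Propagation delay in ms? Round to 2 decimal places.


Given: distance = 1000 km, speed = 300000 km/s
Delay = distance / speed = 1000 / 300000 seconds
Delay in ms = 1000 * 1000 / 300000
Delay = 3.3333 ms
Rounded to 2 dp = 3.33 ms

3.33


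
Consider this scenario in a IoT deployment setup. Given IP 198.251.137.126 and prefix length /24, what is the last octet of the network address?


Given: IP = 198.251.137.126, prefix = /24
Subnet mask = 255.255.255.0
Last octet of IP: 126
Last octet of mask: 0
Network last octet = 126 AND 0 = 0

0


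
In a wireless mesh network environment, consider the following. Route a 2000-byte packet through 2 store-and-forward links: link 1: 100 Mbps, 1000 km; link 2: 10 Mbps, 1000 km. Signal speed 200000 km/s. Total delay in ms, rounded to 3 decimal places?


Packet = 2000 bytes = 16000 bits. Store-and-forward: sum (t_trans + t_prop) per link.
Link 1: t_trans = 16000/(100*10^6) s = 0.1600 ms; t_prop = 1000/200000 s = 5.0000 ms; subtotal = 5.1600 ms
Link 2: t_trans = 16000/(10*10^6) s = 1.6000 ms; t_prop = 1000/200000 s = 5.0000 ms; subtotal = 6.6000 ms
End-to-end = 5.1600 + 6.6000 = 11.7600 ms -> 11.760 ms (3 dp)

11.760


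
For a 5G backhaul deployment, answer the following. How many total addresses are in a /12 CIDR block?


Given: CIDR prefix /12
Host bits = 32 - 12 = 20
Total addresses = 2^20 = 1048576

1048576


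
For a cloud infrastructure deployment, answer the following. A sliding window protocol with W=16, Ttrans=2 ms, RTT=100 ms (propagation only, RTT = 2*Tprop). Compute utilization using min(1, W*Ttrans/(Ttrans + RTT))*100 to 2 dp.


Given: W = 16, Ttrans = 2 ms, RTT = 100 ms (= 2 * Tprop, Tprop = 50 ms)
Cycle time = Ttrans + RTT = 2 + 100 = 102 ms (first packet sent until its ACK returns)
W * Ttrans = 16 * 2 = 32 ms of sending per cycle
W * Ttrans / (Ttrans + RTT) = 32 / 102 = 0.313725
U = min(1, 0.313725) = 0.313725
U% = 31.37%

31.37


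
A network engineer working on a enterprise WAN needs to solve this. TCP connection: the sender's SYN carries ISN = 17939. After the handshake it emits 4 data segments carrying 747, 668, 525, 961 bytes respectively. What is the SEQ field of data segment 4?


The SYN occupies sequence number ISN = 17939, so the first data byte is ISN + 1 = 17940.
SEQ of data segment i = (ISN + 1) + sum of payload sizes of segments 1..i-1.
Segment 1: SEQ = 17940, payload = 747 bytes
Segment 2: SEQ = 18687, payload = 668 bytes
Segment 3: SEQ = 19355, payload = 525 bytes
Segment 4: SEQ = 19880, payload = 961 bytes
SEQ of segment 4 = 17940 + 747 + 668 + 525 = 19880

19880


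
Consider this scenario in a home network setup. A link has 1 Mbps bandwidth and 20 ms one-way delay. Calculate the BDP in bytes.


Given: bandwidth = 1 Mbps, delay = 20 ms
BDP in bits = 1 * 10^6 * 20 / 1000
BDP in bits = 20000
BDP in bytes = 20000 / 8 = 2500

2500


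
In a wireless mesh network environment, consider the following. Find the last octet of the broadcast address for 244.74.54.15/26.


Given: IP = 244.74.54.15, prefix = /26
Host bits = 32 - 26 = 6
Network last octet = 15 AND mask = 0
Host part size = 2^6 - 1 = 63
Broadcast last octet = 0 OR 63 = 63

63


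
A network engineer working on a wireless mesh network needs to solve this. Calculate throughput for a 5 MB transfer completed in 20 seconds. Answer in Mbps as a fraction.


Given: file = 5 MB, time = 20 s
File in Mb = 5 * 8 = 40 Mb
Throughput = 40 / 20 Mbps
Throughput = 2 Mbps

2


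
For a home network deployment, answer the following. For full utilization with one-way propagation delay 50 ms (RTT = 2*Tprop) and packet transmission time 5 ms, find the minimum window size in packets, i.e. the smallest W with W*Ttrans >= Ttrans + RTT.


Given: Ttrans = 5 ms, RTT = 100 ms (= 2 * Tprop, Tprop = 50 ms)
Time until first ACK returns = Ttrans + RTT = 5 + 100 = 105 ms
Need W * Ttrans >= Ttrans + RTT  ->  W >= (Ttrans + RTT) / Ttrans
(Ttrans + RTT) / Ttrans = 105 / 5 = 21
W_min = ceil(21) = 21

21


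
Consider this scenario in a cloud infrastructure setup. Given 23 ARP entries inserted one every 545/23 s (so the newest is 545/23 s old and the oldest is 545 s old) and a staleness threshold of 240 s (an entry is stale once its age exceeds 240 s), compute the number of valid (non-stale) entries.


Ages are k * 545/23 s for k = 1..23 (spacing = 23.6957 s).
Entry k is valid iff k * 545/23 <= 240 iff k <= 23 * 240 / 545 = 10.1284
n_valid = floor(10.1284) = 10
(n_stale = 23 - 10 = 13)

10


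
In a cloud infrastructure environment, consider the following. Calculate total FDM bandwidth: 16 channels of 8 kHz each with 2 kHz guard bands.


Given: 16 channels, 8 kHz each, guard = 2 kHz
Channel bandwidth = 16 * 8 = 128 kHz
Guard bands = 15 gaps * 2 kHz = 30 kHz
Total = 128 + 30 = 158 kHz

158


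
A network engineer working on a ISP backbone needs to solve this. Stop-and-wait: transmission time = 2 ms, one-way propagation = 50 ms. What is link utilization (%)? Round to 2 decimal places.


Given: Ttrans = 2 ms, Tprop = 50 ms
RTT = 2 * Tprop = 2 * 50 = 100 ms
U = Ttrans / (Ttrans + RTT)
U = 2 / (2 + 100)
U = 2 / 102 = 0.019608
U% = 1.96%

1.96


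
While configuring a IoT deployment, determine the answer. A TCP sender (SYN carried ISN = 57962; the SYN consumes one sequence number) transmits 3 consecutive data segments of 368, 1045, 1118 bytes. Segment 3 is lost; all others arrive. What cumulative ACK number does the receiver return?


SYN uses sequence number 57962; first data byte = ISN + 1 = 57963.
Segment 1: SEQ = 57963, len = 368 B, covers [57963, 58330]
Segment 2: SEQ = 58331, len = 1045 B, covers [58331, 59375]
Segment 3: SEQ = 59376, len = 1118 B, covers [59376, 60493] [LOST]
In-order data received: bytes [57963, 59375] (segments 1..2).
Segment 3 missing -> gap begins at byte 59376.
Cumulative ACK = next expected in-order byte = 57963 + 368 + 1045 = 59376

59376


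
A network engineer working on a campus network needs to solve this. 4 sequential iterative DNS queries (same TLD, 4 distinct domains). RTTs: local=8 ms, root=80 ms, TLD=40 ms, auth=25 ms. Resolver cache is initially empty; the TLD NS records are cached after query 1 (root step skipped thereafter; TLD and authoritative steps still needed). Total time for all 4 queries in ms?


Lookup 1 (cold cache): local + root + TLD + auth = 8 + 80 + 40 + 25 = 153 ms
Lookups 2..4 (TLD NS cached -> skip root; new domain -> still ask TLD and auth): local + TLD + auth = 8 + 40 + 25 = 73 ms each
Remaining 3 lookups: 3 * 73 = 219 ms
Total = 153 + 219 = 372 ms

372


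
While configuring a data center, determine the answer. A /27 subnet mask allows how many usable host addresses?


Given: subnet mask /27
Host bits = 32 - 27 = 5
Total addresses = 2^5 = 32
Usable hosts = 32 - 2 (network + broadcast) = 30

30


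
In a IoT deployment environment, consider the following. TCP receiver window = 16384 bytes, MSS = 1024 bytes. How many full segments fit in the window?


Given: RWND = 16384 bytes, MSS = 1024 bytes
Full segments = floor(RWND / MSS)
Full segments = floor(16384 / 1024)
Full segments = floor(16.0) = 16

16


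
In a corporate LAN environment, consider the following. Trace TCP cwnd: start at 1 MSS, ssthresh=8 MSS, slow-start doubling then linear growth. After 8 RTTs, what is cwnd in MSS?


RTT 0: cwnd = 1 MSS (initial)
RTT 1: cwnd = 2 MSS (slow start, doubled)
RTT 2: cwnd = 4 MSS (slow start, doubled)
RTT 3: cwnd = 8 MSS (slow start, doubled)
RTT 4: cwnd = 9 MSS (congestion avoidance, +1)
RTT 5: cwnd = 10 MSS (congestion avoidance, +1)
RTT 6: cwnd = 11 MSS (congestion avoidance, +1)
RTT 7: cwnd = 12 MSS (congestion avoidance, +1)
RTT 8: cwnd = 13 MSS (congestion avoidance, +1)

13


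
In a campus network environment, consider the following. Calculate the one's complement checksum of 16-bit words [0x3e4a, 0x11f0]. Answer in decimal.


Given words: [0x3e4a, 0x11f0]
Step 1: Sum all words
Raw sum = 15946 + 4592 = 20538
One's complement = ~20538 & 0xFFFF = 44997

44997


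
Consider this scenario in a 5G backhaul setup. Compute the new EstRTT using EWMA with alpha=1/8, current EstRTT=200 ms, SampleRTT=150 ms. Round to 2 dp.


Given: EstRTT = 200 ms, SampleRTT = 150 ms, alpha = 1/8
New EstRTT = (1 - alpha) * EstRTT + alpha * SampleRTT
(7/8) * 200 = 175
(1/8) * 150 = 18.75
New EstRTT = 175 + 18.75 = 193.75 ms -> 193.75 ms (2 dp)

193.75


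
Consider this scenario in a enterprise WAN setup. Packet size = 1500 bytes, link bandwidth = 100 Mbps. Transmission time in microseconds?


Given: packet = 1500 bytes, bandwidth = 100 Mbps
Packet in bits = 1500 * 8 = 12000 bits
Bandwidth = 100 * 10^6 = 100000000 bps
Time = 12000 / 100000000 seconds
Time in us = 12000 * 10^6 / 100000000 = 120

120


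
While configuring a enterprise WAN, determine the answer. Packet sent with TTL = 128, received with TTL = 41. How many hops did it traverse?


Given: initial TTL = 128, received TTL = 41
Hops = initial TTL - received TTL
Hops = 128 - 41 = 87

87


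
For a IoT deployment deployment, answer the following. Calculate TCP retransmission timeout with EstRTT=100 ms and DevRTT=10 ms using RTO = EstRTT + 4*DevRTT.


Given: EstRTT = 100 ms, DevRTT = 10 ms
Timeout = EstRTT + 4 * DevRTT
4 * DevRTT = 4 * 10 = 40
Timeout = 100 + 40 = 140 ms

140


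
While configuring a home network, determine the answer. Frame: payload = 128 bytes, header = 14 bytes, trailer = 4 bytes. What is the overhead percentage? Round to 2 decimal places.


Given: payload = 128 B, header = 14 B, trailer = 4 B
Overhead bytes = header + trailer = 14 + 4 = 18
Total frame = payload + overhead = 128 + 18 = 146
Overhead % = 18 / 146 * 100 = 12.3288% -> 12.33% (2 dp)

12.33


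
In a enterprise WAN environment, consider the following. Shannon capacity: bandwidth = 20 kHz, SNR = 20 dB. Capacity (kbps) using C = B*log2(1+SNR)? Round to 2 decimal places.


Given: B = 20 kHz, SNR = 20 dB
SNR linear = 10^(20/10) = 100
1 + SNR = 101
log2(101) = 6.6582114828
C = 20 * 1000 * 6.6582114828 = 133164.2297 bps
C = 133.164230 kbps -> 133.16 kbps (2 dp)

133.16


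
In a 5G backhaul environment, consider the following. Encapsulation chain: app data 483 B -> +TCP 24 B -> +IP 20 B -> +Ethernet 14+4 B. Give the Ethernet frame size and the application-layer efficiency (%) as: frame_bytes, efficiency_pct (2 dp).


TCP segment = 483 + 24 = 507 B
IP packet = 507 + 20 = 527 B
Ethernet frame = 527 + 14 + 4 = 545 B
Efficiency = app / frame = 483 / 545 = 0.886239 = 88.6239% -> 88.62% (2 dp)

545, 88.62


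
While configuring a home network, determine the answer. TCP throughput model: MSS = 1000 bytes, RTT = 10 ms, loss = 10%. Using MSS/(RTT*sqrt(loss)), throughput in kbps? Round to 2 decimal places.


Given: MSS = 1000 bytes, RTT = 10 ms, loss = 10%
RTT in seconds = 10 / 1000 = 0.01
Loss rate = 10% = 0.1
sqrt(loss) = sqrt(0.1) = 0.316227766017
Throughput (bytes/s) = 1000 / (0.01 * 0.316227766017) = 316227.7660
Throughput (kbps) = 316227.7660 * 8 / 1000 = 2529.822128 -> 2529.82 kbps (2 dp)

2529.82


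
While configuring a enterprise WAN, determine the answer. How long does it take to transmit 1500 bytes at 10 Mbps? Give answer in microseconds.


Given: packet = 1500 bytes, bandwidth = 10 Mbps
Packet in bits = 1500 * 8 = 12000 bits
Bandwidth = 10 * 10^6 = 10000000 bps
Time = 12000 / 10000000 seconds
Time in us = 12000 * 10^6 / 10000000 = 1200

1200


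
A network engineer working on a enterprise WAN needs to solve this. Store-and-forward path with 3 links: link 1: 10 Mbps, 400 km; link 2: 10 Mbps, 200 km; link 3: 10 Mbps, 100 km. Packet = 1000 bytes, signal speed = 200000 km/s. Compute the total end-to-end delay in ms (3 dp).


Packet = 1000 bytes = 8000 bits. Store-and-forward: sum (t_trans + t_prop) per link.
Link 1: t_trans = 8000/(10*10^6) s = 0.8000 ms; t_prop = 400/200000 s = 2.0000 ms; subtotal = 2.8000 ms
Link 2: t_trans = 8000/(10*10^6) s = 0.8000 ms; t_prop = 200/200000 s = 1.0000 ms; subtotal = 1.8000 ms
Link 3: t_trans = 8000/(10*10^6) s = 0.8000 ms; t_prop = 100/200000 s = 0.5000 ms; subtotal = 1.3000 ms
End-to-end = 2.8000 + 1.8000 + 1.3000 = 5.9000 ms -> 5.900 ms (3 dp)

5.900


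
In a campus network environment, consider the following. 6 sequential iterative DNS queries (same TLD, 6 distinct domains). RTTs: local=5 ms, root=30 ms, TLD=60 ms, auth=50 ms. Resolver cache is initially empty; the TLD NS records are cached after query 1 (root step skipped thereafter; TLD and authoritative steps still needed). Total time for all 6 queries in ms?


Lookup 1 (cold cache): local + root + TLD + auth = 5 + 30 + 60 + 50 = 145 ms
Lookups 2..6 (TLD NS cached -> skip root; new domain -> still ask TLD and auth): local + TLD + auth = 5 + 60 + 50 = 115 ms each
Remaining 5 lookups: 5 * 115 = 575 ms
Total = 145 + 575 = 720 ms

720


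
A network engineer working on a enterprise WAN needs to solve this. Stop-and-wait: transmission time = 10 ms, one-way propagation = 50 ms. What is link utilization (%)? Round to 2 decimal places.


Given: Ttrans = 10 ms, Tprop = 50 ms
RTT = 2 * Tprop = 2 * 50 = 100 ms
U = Ttrans / (Ttrans + RTT)
U = 10 / (10 + 100)
U = 10 / 110 = 0.090909
U% = 9.09%

9.09


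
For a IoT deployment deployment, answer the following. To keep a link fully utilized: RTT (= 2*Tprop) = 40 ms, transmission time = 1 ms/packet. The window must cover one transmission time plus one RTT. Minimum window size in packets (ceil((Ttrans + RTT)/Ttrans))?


Given: Ttrans = 1 ms, RTT = 40 ms (= 2 * Tprop, Tprop = 20 ms)
Time until first ACK returns = Ttrans + RTT = 1 + 40 = 41 ms
Need W * Ttrans >= Ttrans + RTT  ->  W >= (Ttrans + RTT) / Ttrans
(Ttrans + RTT) / Ttrans = 41 / 1 = 41
W_min = ceil(41) = 41

41


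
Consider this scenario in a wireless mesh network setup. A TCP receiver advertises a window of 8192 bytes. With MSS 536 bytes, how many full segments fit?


Given: RWND = 8192 bytes, MSS = 536 bytes
Full segments = floor(RWND / MSS)
Full segments = floor(8192 / 536)
Full segments = floor(15.2836) = 15

15


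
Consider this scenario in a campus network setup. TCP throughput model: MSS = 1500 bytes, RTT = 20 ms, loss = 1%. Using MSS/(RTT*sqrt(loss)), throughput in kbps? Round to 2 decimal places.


Given: MSS = 1500 bytes, RTT = 20 ms, loss = 1%
RTT in seconds = 20 / 1000 = 0.02
Loss rate = 1% = 0.01
sqrt(loss) = sqrt(0.01) = 0.1
Throughput (bytes/s) = 1500 / (0.02 * 0.1) = 750000.0000
Throughput (kbps) = 750000.0000 * 8 / 1000 = 6000.000000 -> 6000.00 kbps (2 dp)

6000.00


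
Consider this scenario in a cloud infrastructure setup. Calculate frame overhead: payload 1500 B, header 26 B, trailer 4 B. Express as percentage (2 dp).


Given: payload = 1500 B, header = 26 B, trailer = 4 B
Overhead bytes = header + trailer = 26 + 4 = 30
Total frame = payload + overhead = 1500 + 30 = 1530
Overhead % = 30 / 1530 * 100 = 1.9608% -> 1.96% (2 dp)

1.96


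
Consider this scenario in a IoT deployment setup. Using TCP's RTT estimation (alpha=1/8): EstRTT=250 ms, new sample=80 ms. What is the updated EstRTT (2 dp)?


Given: EstRTT = 250 ms, SampleRTT = 80 ms, alpha = 1/8
New EstRTT = (1 - alpha) * EstRTT + alpha * SampleRTT
(7/8) * 250 = 218.75
(1/8) * 80 = 10
New EstRTT = 218.75 + 10 = 228.75 ms -> 228.75 ms (2 dp)

228.75


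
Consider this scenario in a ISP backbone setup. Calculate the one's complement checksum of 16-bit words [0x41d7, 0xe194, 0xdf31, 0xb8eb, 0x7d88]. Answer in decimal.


Given words: [0x41d7, 0xe194, 0xdf31, 0xb8eb, 0x7d88]
Step 1: Sum all words
Raw sum = 16855 + 57748 + 57137 + 47339 + 32136 = 211215
Step 2: Fold carry: (14607 + 3) = 14610
One's complement = ~14610 & 0xFFFF = 50925

50925


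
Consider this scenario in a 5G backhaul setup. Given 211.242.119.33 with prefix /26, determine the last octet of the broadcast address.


Given: IP = 211.242.119.33, prefix = /26
Host bits = 32 - 26 = 6
Network last octet = 33 AND mask = 0
Host part size = 2^6 - 1 = 63
Broadcast last octet = 0 OR 63 = 63

63


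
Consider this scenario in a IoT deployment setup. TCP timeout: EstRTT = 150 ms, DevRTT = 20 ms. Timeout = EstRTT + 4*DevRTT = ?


Given: EstRTT = 150 ms, DevRTT = 20 ms
Timeout = EstRTT + 4 * DevRTT
4 * DevRTT = 4 * 20 = 80
Timeout = 150 + 80 = 230 ms

230


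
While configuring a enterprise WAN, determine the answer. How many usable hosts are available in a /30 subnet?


Given: subnet mask /30
Host bits = 32 - 30 = 2
Total addresses = 2^2 = 4
Usable hosts = 4 - 2 (network + broadcast) = 2

2


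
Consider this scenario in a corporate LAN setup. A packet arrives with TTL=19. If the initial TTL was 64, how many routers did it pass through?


Given: initial TTL = 64, received TTL = 19
Hops = initial TTL - received TTL
Hops = 64 - 19 = 45

45


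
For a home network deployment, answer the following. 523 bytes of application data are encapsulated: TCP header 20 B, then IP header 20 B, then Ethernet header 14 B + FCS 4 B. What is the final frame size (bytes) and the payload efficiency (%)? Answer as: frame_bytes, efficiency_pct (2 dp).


TCP segment = 523 + 20 = 543 B
IP packet = 543 + 20 = 563 B
Ethernet frame = 563 + 14 + 4 = 581 B
Efficiency = app / frame = 523 / 581 = 0.900172 = 90.0172% -> 90.02% (2 dp)

581, 90.02


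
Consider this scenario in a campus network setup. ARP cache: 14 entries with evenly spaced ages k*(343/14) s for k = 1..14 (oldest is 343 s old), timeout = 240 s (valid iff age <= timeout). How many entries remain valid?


Ages are k * 343/14 s for k = 1..14 (spacing = 24.5000 s).
Entry k is valid iff k * 343/14 <= 240 iff k <= 14 * 240 / 343 = 9.7959
n_valid = floor(9.7959) = 9
(n_stale = 14 - 9 = 5)

9


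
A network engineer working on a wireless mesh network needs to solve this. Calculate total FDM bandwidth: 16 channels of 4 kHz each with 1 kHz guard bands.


Given: 16 channels, 4 kHz each, guard = 1 kHz
Channel bandwidth = 16 * 4 = 64 kHz
Guard bands = 15 gaps * 1 kHz = 15 kHz
Total = 64 + 15 = 79 kHz

79


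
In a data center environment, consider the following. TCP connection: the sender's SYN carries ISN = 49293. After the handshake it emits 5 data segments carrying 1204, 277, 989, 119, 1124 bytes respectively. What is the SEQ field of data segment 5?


The SYN occupies sequence number ISN = 49293, so the first data byte is ISN + 1 = 49294.
SEQ of data segment i = (ISN + 1) + sum of payload sizes of segments 1..i-1.
Segment 1: SEQ = 49294, payload = 1204 bytes
Segment 2: SEQ = 50498, payload = 277 bytes
Segment 3: SEQ = 50775, payload = 989 bytes
Segment 4: SEQ = 51764, payload = 119 bytes
Segment 5: SEQ = 51883, payload = 1124 bytes
SEQ of segment 5 = 49294 + 1204 + 277 + 989 + 119 = 51883

51883


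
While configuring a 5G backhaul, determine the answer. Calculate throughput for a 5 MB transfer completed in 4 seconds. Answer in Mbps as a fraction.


Given: file = 5 MB, time = 4 s
File in Mb = 5 * 8 = 40 Mb
Throughput = 40 / 4 Mbps
Throughput = 10 Mbps

10


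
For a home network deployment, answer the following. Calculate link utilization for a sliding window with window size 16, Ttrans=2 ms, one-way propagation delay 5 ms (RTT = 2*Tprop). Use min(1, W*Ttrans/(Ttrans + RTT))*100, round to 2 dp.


Given: W = 16, Ttrans = 2 ms, RTT = 10 ms (= 2 * Tprop, Tprop = 5 ms)
Cycle time = Ttrans + RTT = 2 + 10 = 12 ms (first packet sent until its ACK returns)
W * Ttrans = 16 * 2 = 32 ms of sending per cycle
W * Ttrans / (Ttrans + RTT) = 32 / 12 = 2.666667
U = min(1, 2.666667) = 1.000000
U% = 100.00%

100.00


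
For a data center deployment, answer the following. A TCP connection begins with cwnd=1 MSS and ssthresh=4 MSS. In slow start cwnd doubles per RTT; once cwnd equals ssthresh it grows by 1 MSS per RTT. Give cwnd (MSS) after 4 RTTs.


RTT 0: cwnd = 1 MSS (initial)
RTT 1: cwnd = 2 MSS (slow start, doubled)
RTT 2: cwnd = 4 MSS (slow start, doubled)
RTT 3: cwnd = 5 MSS (congestion avoidance, +1)
RTT 4: cwnd = 6 MSS (congestion avoidance, +1)

6


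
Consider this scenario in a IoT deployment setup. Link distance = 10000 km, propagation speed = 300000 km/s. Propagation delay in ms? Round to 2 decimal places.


Given: distance = 10000 km, speed = 300000 km/s
Delay = distance / speed = 10000 / 300000 seconds
Delay in ms = 10000 * 1000 / 300000
Delay = 33.3333 ms
Rounded to 2 dp = 33.33 ms

33.33


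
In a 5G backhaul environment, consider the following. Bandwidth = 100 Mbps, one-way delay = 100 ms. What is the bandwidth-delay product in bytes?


Given: bandwidth = 100 Mbps, delay = 100 ms
BDP in bits = 100 * 10^6 * 100 / 1000
BDP in bits = 10000000
BDP in bytes = 10000000 / 8 = 1250000

1250000


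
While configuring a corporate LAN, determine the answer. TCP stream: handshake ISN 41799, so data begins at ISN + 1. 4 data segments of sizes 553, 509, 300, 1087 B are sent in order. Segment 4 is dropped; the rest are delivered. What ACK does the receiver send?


SYN uses sequence number 41799; first data byte = ISN + 1 = 41800.
Segment 1: SEQ = 41800, len = 553 B, covers [41800, 42352]
Segment 2: SEQ = 42353, len = 509 B, covers [42353, 42861]
Segment 3: SEQ = 42862, len = 300 B, covers [42862, 43161]
Segment 4: SEQ = 43162, len = 1087 B, covers [43162, 44248] [LOST]
In-order data received: bytes [41800, 43161] (segments 1..3).
Segment 4 missing -> gap begins at byte 43162.
Cumulative ACK = next expected in-order byte = 41800 + 553 + 509 + 300 = 43162

43162


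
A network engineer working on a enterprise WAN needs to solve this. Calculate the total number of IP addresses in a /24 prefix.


Given: CIDR prefix /24
Host bits = 32 - 24 = 8
Total addresses = 2^8 = 256

256


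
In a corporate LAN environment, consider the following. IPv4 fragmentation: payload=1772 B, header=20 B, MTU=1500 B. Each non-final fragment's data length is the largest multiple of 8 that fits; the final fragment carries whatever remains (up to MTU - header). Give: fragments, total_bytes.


Max data per non-final fragment = floor((MTU - header)/8)*8 = floor((1500 - 20)/8)*8 = floor(1480/8)*8 = 1480 B
Final fragment needs no 8-byte alignment: it can carry up to MTU - header = 1480 B
Non-final fragments needed = ceil((payload - 1480) / 1480) = ceil(292/1480) = ceil(0.1973) = 1
Number of fragments = 1 + 1 = 2
Fragment sizes (data): 1 * 1480 B + 292 B (last, 292 <= 1480 OK)
Total bytes sent = payload + n_frags * header = 1772 + 2*20 = 1772 + 40 = 1812 B

2, 1812


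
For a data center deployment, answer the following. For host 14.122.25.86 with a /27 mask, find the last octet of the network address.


Given: IP = 14.122.25.86, prefix = /27
Subnet mask = 255.255.255.224
Last octet of IP: 86
Last octet of mask: 224
Network last octet = 86 AND 224 = 64

64


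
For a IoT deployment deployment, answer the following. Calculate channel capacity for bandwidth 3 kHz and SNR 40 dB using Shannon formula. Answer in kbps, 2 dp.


Given: B = 3 kHz, SNR = 40 dB
SNR linear = 10^(40/10) = 10000
1 + SNR = 10001
log2(10001) = 13.2878566418
C = 3 * 1000 * 13.2878566418 = 39863.5699 bps
C = 39.863570 kbps -> 39.86 kbps (2 dp)

39.86


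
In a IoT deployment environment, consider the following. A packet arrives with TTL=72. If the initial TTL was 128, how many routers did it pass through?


Given: initial TTL = 128, received TTL = 72
Hops = initial TTL - received TTL
Hops = 128 - 72 = 56

56


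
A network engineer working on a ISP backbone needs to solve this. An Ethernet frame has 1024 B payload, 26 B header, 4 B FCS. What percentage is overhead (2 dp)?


Given: payload = 1024 B, header = 26 B, trailer = 4 B
Overhead bytes = header + trailer = 26 + 4 = 30
Total frame = payload + overhead = 1024 + 30 = 1054
Overhead % = 30 / 1054 * 100 = 2.8463% -> 2.85% (2 dp)

2.85


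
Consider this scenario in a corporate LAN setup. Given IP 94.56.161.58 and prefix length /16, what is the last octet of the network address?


Given: IP = 94.56.161.58, prefix = /16
Subnet mask = 255.255.0.0
Last octet of IP: 58
Last octet of mask: 0
Network last octet = 58 AND 0 = 0

0


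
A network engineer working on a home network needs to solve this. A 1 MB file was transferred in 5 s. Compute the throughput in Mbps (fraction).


Given: file = 1 MB, time = 5 s
File in Mb = 1 * 8 = 8 Mb
Throughput = 8 / 5 Mbps
Throughput = 8/5 Mbps

8/5


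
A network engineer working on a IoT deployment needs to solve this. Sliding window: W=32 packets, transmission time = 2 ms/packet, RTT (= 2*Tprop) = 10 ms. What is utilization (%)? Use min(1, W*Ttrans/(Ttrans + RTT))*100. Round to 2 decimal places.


Given: W = 32, Ttrans = 2 ms, RTT = 10 ms (= 2 * Tprop, Tprop = 5 ms)
Cycle time = Ttrans + RTT = 2 + 10 = 12 ms (first packet sent until its ACK returns)
W * Ttrans = 32 * 2 = 64 ms of sending per cycle
W * Ttrans / (Ttrans + RTT) = 64 / 12 = 5.333333
U = min(1, 5.333333) = 1.000000
U% = 100.00%

100.00


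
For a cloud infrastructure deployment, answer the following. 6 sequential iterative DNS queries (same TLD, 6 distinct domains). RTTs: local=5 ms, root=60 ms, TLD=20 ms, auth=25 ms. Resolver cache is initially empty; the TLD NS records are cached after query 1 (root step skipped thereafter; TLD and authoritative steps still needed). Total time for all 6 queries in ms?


Lookup 1 (cold cache): local + root + TLD + auth = 5 + 60 + 20 + 25 = 110 ms
Lookups 2..6 (TLD NS cached -> skip root; new domain -> still ask TLD and auth): local + TLD + auth = 5 + 20 + 25 = 50 ms each
Remaining 5 lookups: 5 * 50 = 250 ms
Total = 110 + 250 = 360 ms

360


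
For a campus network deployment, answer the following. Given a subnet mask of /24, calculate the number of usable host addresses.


Given: subnet mask /24
Host bits = 32 - 24 = 8
Total addresses = 2^8 = 256
Usable hosts = 256 - 2 (network + broadcast) = 254

254


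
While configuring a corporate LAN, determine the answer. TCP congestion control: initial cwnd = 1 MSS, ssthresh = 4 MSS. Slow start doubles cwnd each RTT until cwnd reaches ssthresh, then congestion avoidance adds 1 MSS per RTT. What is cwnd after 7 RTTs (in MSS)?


RTT 0: cwnd = 1 MSS (initial)
RTT 1: cwnd = 2 MSS (slow start, doubled)
RTT 2: cwnd = 4 MSS (slow start, doubled)
RTT 3: cwnd = 5 MSS (congestion avoidance, +1)
RTT 4: cwnd = 6 MSS (congestion avoidance, +1)
RTT 5: cwnd = 7 MSS (congestion avoidance, +1)
RTT 6: cwnd = 8 MSS (congestion avoidance, +1)
RTT 7: cwnd = 9 MSS (congestion avoidance, +1)

9


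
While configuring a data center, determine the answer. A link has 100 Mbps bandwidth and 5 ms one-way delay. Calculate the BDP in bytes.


Given: bandwidth = 100 Mbps, delay = 5 ms
BDP in bits = 100 * 10^6 * 5 / 1000
BDP in bits = 500000
BDP in bytes = 500000 / 8 = 62500

62500


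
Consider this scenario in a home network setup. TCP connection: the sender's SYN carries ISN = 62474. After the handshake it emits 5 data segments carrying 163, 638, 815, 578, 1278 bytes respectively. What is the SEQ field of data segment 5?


The SYN occupies sequence number ISN = 62474, so the first data byte is ISN + 1 = 62475.
SEQ of data segment i = (ISN + 1) + sum of payload sizes of segments 1..i-1.
Segment 1: SEQ = 62475, payload = 163 bytes
Segment 2: SEQ = 62638, payload = 638 bytes
Segment 3: SEQ = 63276, payload = 815 bytes
Segment 4: SEQ = 64091, payload = 578 bytes
Segment 5: SEQ = 64669, payload = 1278 bytes
SEQ of segment 5 = 62475 + 163 + 638 + 815 + 578 = 64669

64669


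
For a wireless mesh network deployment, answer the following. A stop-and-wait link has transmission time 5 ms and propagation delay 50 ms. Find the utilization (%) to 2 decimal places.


Given: Ttrans = 5 ms, Tprop = 50 ms
RTT = 2 * Tprop = 2 * 50 = 100 ms
U = Ttrans / (Ttrans + RTT)
U = 5 / (5 + 100)
U = 5 / 105 = 0.047619
U% = 4.76%

4.76


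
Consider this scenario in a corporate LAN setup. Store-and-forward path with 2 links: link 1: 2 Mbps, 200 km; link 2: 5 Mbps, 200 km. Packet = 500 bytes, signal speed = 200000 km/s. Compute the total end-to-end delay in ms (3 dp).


Packet = 500 bytes = 4000 bits. Store-and-forward: sum (t_trans + t_prop) per link.
Link 1: t_trans = 4000/(2*10^6) s = 2.0000 ms; t_prop = 200/200000 s = 1.0000 ms; subtotal = 3.0000 ms
Link 2: t_trans = 4000/(5*10^6) s = 0.8000 ms; t_prop = 200/200000 s = 1.0000 ms; subtotal = 1.8000 ms
End-to-end = 3.0000 + 1.8000 = 4.8000 ms -> 4.800 ms (3 dp)

4.800


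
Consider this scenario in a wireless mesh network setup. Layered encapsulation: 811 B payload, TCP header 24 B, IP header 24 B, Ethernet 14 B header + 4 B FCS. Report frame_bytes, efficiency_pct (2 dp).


TCP segment = 811 + 24 = 835 B
IP packet = 835 + 24 = 859 B
Ethernet frame = 859 + 14 + 4 = 877 B
Efficiency = app / frame = 811 / 877 = 0.924743 = 92.4743% -> 92.47% (2 dp)

877, 92.47


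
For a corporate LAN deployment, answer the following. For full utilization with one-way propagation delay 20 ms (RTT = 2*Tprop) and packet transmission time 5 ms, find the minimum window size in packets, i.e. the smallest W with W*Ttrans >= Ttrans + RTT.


Given: Ttrans = 5 ms, RTT = 40 ms (= 2 * Tprop, Tprop = 20 ms)
Time until first ACK returns = Ttrans + RTT = 5 + 40 = 45 ms
Need W * Ttrans >= Ttrans + RTT  ->  W >= (Ttrans + RTT) / Ttrans
(Ttrans + RTT) / Ttrans = 45 / 5 = 9
W_min = ceil(9) = 9

9
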